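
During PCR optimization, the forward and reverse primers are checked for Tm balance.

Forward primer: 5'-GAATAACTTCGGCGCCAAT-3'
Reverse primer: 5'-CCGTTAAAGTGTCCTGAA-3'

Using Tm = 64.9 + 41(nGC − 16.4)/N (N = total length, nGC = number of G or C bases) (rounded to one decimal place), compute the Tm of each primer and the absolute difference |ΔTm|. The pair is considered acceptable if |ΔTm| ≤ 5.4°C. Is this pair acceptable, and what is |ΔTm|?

Forward: G+C = 9, N = 19 → Tm = 64.9 + 41·(9 − 16.4)/19 = 48.9°C.
Reverse: G+C = 8, N = 18 → Tm = 64.9 + 41·(8 − 16.4)/18 = 45.8°C.
|ΔTm| = |48.9 − 45.8| = 3.1°C, ≤ 5.4°C.

|ΔTm| = 3.1°C; the pair is acceptable.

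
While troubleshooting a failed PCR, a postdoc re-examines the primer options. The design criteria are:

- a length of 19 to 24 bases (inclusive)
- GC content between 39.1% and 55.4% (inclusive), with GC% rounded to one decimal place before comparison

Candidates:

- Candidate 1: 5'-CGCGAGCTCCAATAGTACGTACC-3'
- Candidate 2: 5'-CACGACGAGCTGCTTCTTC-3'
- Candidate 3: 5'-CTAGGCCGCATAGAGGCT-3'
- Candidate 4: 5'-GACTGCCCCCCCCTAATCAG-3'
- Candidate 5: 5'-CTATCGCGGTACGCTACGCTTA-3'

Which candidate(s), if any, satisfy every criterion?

Candidate 5 only.

Candidate 1 (23 nt, A=6 T=4 G=5 C=8): length 23 ✓; GC 13/23 = 56.5%, outside 39.1–55.4% ✗ — fails.
Candidate 2 (19 nt, A=3 T=5 G=4 C=7): length 19 ✓; GC 11/19 = 57.9%, outside 39.1–55.4% ✗ — fails.
Candidate 3 (18 nt, A=4 T=3 G=6 C=5): length 18, outside 19–24 ✗; GC 11/18 = 61.1%, outside 39.1–55.4% ✗ — fails.
Candidate 4 (20 nt, A=4 T=3 G=3 C=10): length 20 ✓; GC 13/20 = 65.0%, outside 39.1–55.4% ✗ — fails.
Candidate 5 (22 nt, A=4 T=6 G=5 C=7): length 22 ✓; GC 12/22 = 54.5% ✓ — passes.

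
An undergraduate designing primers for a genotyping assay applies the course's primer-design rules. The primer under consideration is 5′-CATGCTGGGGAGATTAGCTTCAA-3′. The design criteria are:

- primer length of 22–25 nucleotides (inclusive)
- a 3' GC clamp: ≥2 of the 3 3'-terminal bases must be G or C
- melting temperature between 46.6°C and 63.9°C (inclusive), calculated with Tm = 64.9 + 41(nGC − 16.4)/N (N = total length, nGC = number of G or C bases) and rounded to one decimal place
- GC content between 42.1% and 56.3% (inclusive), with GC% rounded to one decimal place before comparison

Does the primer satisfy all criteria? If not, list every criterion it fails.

Base counts: A=6, T=6, G=7, C=4 (length 23).
length: length 23 ✓
GC clamp: 3' end CAA has 1 G/C, need ≥2 ✗
Tm: Tm = 64.9 + 41·(11 − 16.4)/23 = 55.3°C ✓
GC content: GC 11/23 = 47.8% ✓

Fails: GC clamp.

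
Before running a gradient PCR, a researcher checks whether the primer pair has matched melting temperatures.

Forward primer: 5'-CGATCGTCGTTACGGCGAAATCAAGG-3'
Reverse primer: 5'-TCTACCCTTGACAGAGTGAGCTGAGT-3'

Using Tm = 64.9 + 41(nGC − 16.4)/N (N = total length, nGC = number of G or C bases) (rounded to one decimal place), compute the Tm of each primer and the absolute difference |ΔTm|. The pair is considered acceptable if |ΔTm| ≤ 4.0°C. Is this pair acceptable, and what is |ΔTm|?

|ΔTm| = 1.6°C; the pair is acceptable.

Forward: G+C = 14, N = 26 → Tm = 64.9 + 41·(14 − 16.4)/26 = 61.1°C.
Reverse: G+C = 13, N = 26 → Tm = 64.9 + 41·(13 − 16.4)/26 = 59.5°C.
|ΔTm| = |61.1 − 59.5| = 1.6°C, ≤ 4.0°C.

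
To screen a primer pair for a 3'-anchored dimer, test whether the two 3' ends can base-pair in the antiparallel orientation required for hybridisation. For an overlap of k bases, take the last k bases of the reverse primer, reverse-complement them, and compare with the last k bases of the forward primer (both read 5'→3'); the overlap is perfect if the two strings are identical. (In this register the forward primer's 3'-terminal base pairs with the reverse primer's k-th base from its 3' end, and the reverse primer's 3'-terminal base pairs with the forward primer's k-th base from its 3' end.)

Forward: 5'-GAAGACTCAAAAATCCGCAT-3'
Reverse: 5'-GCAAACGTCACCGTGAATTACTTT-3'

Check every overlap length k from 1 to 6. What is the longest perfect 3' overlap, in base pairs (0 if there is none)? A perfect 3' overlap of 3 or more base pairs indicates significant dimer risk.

Longest perfect overlap: 0 complementary base pairs; below the dimer-risk threshold (threshold 3).

Last 6 bases (5'→3') — forward …CCGCAT, reverse …TACTTT.
Reverse complement of the reverse primer's last 6 bases: AAAGTA; its first k bases are the reverse complement of the reverse primer's last k bases, so a perfect k-base overlap needs the forward primer's last k bases to equal them.
Comparing (forward last k vs required): k=1: T vs A ✗; k=2: AT vs AA ✗; k=3: CAT vs AAA ✗; k=4: GCAT vs AAAG ✗; k=5: CGCAT vs AAAGT ✗; k=6: CCGCAT vs AAAGTA ✗.
No overlap length from 1 to 6 is perfect, so the longest perfect 3' overlap is 0.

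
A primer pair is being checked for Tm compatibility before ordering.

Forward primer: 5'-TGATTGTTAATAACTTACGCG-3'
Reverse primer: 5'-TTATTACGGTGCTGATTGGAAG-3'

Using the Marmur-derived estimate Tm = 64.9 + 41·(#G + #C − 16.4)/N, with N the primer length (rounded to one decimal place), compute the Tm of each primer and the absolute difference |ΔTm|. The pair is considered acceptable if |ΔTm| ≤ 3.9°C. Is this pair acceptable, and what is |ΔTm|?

|ΔTm| = 4.6°C; the pair is not acceptable.

Forward: G+C = 7, N = 21 → Tm = 64.9 + 41·(7 − 16.4)/21 = 46.5°C.
Reverse: G+C = 9, N = 22 → Tm = 64.9 + 41·(9 − 16.4)/22 = 51.1°C.
|ΔTm| = |46.5 − 51.1| = 4.6°C, > 3.9°C.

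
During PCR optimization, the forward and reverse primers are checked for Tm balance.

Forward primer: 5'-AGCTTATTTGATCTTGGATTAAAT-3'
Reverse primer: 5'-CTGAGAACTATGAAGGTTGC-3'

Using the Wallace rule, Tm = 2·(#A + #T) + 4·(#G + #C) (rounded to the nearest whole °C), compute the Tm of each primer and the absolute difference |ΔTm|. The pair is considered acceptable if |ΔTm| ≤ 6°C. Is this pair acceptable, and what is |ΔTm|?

|ΔTm| = 2°C; the pair is acceptable.

Forward: A=7 T=11 G=4 C=2 → Tm = 2·18 + 4·6 = 60°C.
Reverse: A=6 T=5 G=6 C=3 → Tm = 2·11 + 4·9 = 58°C.
|ΔTm| = |60 − 58| = 2°C, ≤ 6°C.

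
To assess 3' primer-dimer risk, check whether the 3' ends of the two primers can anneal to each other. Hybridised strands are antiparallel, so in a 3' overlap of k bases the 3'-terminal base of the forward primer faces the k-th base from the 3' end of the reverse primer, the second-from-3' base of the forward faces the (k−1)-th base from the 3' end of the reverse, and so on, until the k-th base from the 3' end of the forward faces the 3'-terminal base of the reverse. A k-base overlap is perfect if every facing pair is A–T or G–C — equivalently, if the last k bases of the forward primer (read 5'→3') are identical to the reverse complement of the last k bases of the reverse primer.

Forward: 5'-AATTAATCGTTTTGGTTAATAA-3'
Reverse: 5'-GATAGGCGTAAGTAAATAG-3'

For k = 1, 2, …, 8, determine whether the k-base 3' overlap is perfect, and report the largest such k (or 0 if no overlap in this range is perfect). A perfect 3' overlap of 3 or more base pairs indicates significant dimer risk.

Last 8 bases (5'→3') — forward …GTTAATAA, reverse …GTAAATAG.
Reverse complement of the reverse primer's last 8 bases: CTATTTAC; its first k bases are the reverse complement of the reverse primer's last k bases, so a perfect k-base overlap needs the forward primer's last k bases to equal them.
Comparing (forward last k vs required): k=1: A vs C ✗; k=2: AA vs CT ✗; k=3: TAA vs CTA ✗; k=4: ATAA vs CTAT ✗; k=5: AATAA vs CTATT ✗; k=6: TAATAA vs CTATTT ✗; k=7: TTAATAA vs CTATTTA ✗; k=8: GTTAATAA vs CTATTTAC ✗.
No overlap length from 1 to 8 is perfect, so the longest perfect 3' overlap is 0.

Longest perfect overlap: 0 complementary base pairs; below the dimer-risk threshold (threshold 3).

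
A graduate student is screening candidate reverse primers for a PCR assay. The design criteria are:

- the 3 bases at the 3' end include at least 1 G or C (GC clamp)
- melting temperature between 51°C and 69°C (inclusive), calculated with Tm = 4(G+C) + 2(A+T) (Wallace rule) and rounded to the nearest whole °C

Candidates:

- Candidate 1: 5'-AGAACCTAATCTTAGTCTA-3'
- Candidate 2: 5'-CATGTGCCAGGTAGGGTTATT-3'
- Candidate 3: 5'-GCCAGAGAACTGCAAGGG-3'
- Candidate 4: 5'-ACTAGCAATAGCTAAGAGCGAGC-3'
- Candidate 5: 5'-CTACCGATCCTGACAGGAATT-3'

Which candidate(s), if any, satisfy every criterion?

Candidate 1 (19 nt, A=7 T=6 G=2 C=4): 3' end CTA has 1 G/C ✓; Tm = 2·13 + 4·6 = 50°C, outside 51–69°C ✗ — fails.
Candidate 2 (21 nt, A=4 T=7 G=7 C=3): 3' end ATT has 0 G/C, need ≥1 ✗; Tm = 2·11 + 4·10 = 62°C ✓ — fails.
Candidate 3 (18 nt, A=6 T=1 G=7 C=4): 3' end GGG has 3 G/C ✓; Tm = 2·7 + 4·11 = 58°C ✓ — passes.
Candidate 4 (23 nt, A=9 T=3 G=6 C=5): 3' end AGC has 2 G/C ✓; Tm = 2·12 + 4·11 = 68°C ✓ — passes.
Candidate 5 (21 nt, A=6 T=5 G=4 C=6): 3' end ATT has 0 G/C, need ≥1 ✗; Tm = 2·11 + 4·10 = 62°C ✓ — fails.

Candidate 3 and Candidate 4.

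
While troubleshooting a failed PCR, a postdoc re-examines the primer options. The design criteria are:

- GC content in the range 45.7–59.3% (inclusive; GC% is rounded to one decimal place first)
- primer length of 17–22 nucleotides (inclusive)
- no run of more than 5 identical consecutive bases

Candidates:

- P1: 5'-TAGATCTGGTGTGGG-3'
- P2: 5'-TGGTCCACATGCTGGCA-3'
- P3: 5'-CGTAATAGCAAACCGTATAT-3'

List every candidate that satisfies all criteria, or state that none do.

P1 (15 nt, A=2 T=5 G=7 C=1): GC 8/15 = 53.3% ✓; length 15, outside 17–22 ✗; longest run = 3 ✓ — fails.
P2 (17 nt, A=3 T=4 G=5 C=5): GC 10/17 = 58.8% ✓; length 17 ✓; longest run = 2 ✓ — passes.
P3 (20 nt, A=8 T=5 G=3 C=4): GC 7/20 = 35.0%, outside 45.7–59.3% ✗; length 20 ✓; longest run = 3 ✓ — fails.

P2 only.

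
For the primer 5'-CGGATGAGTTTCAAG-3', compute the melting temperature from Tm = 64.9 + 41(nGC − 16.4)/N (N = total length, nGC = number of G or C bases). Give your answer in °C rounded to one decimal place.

Base counts: A=4, T=4, G=5, C=2; G+C = 7, N = 15.
Tm = 64.9 + 41·(7 − 16.4)/15 = 64.9 + -385.40/15 = 39.2°C.

39.2°C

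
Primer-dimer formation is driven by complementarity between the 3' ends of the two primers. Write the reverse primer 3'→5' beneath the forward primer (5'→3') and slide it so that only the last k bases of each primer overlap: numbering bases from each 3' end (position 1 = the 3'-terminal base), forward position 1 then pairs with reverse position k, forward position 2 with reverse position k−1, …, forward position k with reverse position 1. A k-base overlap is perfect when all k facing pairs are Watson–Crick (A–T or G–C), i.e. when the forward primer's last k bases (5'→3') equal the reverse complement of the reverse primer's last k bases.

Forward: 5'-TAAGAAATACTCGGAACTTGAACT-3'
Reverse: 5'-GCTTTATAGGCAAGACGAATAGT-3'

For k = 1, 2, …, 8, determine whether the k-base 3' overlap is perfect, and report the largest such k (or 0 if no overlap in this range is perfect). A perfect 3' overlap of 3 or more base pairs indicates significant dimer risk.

Last 8 bases (5'→3') — forward …CTTGAACT, reverse …CGAATAGT.
Reverse complement of the reverse primer's last 8 bases: ACTATTCG; its first k bases are the reverse complement of the reverse primer's last k bases, so a perfect k-base overlap needs the forward primer's last k bases to equal them.
Comparing (forward last k vs required): k=1: T vs A ✗; k=2: CT vs AC ✗; k=3: ACT vs ACT ✓; k=4: AACT vs ACTA ✗; k=5: GAACT vs ACTAT ✗; k=6: TGAACT vs ACTATT ✗; k=7: TTGAACT vs ACTATTC ✗; k=8: CTTGAACT vs ACTATTCG ✗.
Only k = 3 is perfect, so the longest perfect 3' overlap is 3.

Longest perfect overlap: 3 complementary base pairs; significant dimer risk (threshold 3).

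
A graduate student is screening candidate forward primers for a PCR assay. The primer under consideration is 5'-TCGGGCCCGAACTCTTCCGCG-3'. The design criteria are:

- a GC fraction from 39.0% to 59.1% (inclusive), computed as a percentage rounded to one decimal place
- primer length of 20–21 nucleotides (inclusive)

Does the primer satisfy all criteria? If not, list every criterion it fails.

Base counts: A=2, T=4, G=6, C=9 (length 21).
GC content: GC 15/21 = 71.4%, outside 39.0–59.1% ✗
length: length 21 ✓

Fails: GC content.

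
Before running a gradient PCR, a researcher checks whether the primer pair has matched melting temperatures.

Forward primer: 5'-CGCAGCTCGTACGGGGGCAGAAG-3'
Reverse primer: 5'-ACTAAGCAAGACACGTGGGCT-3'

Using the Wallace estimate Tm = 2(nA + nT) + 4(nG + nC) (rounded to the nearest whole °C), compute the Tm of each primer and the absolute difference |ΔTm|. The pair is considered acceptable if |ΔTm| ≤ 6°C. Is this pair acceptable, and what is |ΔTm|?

Forward: A=5 T=2 G=10 C=6 → Tm = 2·7 + 4·16 = 78°C.
Reverse: A=7 T=3 G=6 C=5 → Tm = 2·10 + 4·11 = 64°C.
|ΔTm| = |78 − 64| = 14°C, > 6°C.

|ΔTm| = 14°C; the pair is not acceptable.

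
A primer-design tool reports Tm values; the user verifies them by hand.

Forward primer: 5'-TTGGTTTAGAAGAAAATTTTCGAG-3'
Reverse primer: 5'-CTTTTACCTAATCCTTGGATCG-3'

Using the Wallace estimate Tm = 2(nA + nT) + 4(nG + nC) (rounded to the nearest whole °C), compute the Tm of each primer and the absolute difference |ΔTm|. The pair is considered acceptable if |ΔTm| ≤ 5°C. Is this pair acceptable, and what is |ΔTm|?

Forward: A=8 T=9 G=6 C=1 → Tm = 2·17 + 4·7 = 62°C.
Reverse: A=4 T=9 G=3 C=6 → Tm = 2·13 + 4·9 = 62°C.
|ΔTm| = |62 − 62| = 0°C, ≤ 5°C.

|ΔTm| = 0°C; the pair is acceptable.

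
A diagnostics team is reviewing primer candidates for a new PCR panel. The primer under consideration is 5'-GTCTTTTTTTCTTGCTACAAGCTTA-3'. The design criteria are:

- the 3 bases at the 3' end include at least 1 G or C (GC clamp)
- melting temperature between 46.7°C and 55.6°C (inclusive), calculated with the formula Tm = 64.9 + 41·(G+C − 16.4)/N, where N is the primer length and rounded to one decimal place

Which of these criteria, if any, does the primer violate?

Fails: GC clamp.

Base counts: A=4, T=13, G=3, C=5 (length 25).
GC clamp: 3' end TTA has 0 G/C, need ≥1 ✗
Tm: Tm = 64.9 + 41·(8 − 16.4)/25 = 51.1°C ✓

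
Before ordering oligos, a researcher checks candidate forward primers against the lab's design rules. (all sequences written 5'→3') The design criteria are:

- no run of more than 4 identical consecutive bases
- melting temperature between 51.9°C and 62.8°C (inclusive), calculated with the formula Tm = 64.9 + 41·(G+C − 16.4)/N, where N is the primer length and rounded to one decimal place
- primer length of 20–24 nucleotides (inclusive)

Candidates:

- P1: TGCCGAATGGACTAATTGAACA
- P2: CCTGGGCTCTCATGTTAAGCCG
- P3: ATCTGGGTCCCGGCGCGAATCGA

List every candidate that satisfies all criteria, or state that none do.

P2 and P3.

P1 (22 nt, A=8 T=5 G=5 C=4): longest run = 2 ✓; Tm = 64.9 + 41·(9 − 16.4)/22 = 51.1°C, outside 51.9–62.8°C ✗; length 22 ✓ — fails.
P2 (22 nt, A=3 T=6 G=6 C=7): longest run = 3 ✓; Tm = 64.9 + 41·(13 − 16.4)/22 = 58.6°C ✓; length 22 ✓ — passes.
P3 (23 nt, A=4 T=4 G=8 C=7): longest run = 3 ✓; Tm = 64.9 + 41·(15 − 16.4)/23 = 62.4°C ✓; length 23 ✓ — passes.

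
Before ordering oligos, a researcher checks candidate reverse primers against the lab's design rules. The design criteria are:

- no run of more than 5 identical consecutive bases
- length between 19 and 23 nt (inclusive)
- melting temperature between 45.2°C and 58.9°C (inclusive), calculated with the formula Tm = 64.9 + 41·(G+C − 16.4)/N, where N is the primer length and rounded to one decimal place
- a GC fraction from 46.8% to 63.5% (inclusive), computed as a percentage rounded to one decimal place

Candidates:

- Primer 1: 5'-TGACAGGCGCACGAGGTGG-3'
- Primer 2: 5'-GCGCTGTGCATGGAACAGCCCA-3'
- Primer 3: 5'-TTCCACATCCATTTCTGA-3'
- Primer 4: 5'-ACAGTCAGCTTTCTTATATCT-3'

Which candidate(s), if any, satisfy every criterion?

Primer 1 (19 nt, A=4 T=2 G=9 C=4): longest run = 2 ✓; length 19 ✓; Tm = 64.9 + 41·(13 − 16.4)/19 = 57.6°C ✓; GC 13/19 = 68.4%, outside 46.8–63.5% ✗ — fails.
Primer 2 (22 nt, A=5 T=3 G=7 C=7): longest run = 3 ✓; length 22 ✓; Tm = 64.9 + 41·(14 − 16.4)/22 = 60.4°C, outside 45.2–58.9°C ✗; GC 14/22 = 63.6%, outside 46.8–63.5% ✗ — fails.
Primer 3 (18 nt, A=4 T=7 G=1 C=6): longest run = 3 ✓; length 18, outside 19–23 ✗; Tm = 64.9 + 41·(7 − 16.4)/18 = 43.5°C, outside 45.2–58.9°C ✗; GC 7/18 = 38.9%, outside 46.8–63.5% ✗ — fails.
Primer 4 (21 nt, A=5 T=9 G=2 C=5): longest run = 3 ✓; length 21 ✓; Tm = 64.9 + 41·(7 − 16.4)/21 = 46.5°C ✓; GC 7/21 = 33.3%, outside 46.8–63.5% ✗ — fails.

None of the candidates satisfy all criteria.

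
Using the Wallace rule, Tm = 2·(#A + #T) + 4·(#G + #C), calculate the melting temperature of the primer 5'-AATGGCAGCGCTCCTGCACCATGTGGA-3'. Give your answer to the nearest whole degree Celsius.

86°C

Base counts: A=6, T=5, G=8, C=8 (length 27).
Tm = 2·(6+5) + 4·(8+8) = 2·11 + 4·16 = 22 + 64 = 86°C.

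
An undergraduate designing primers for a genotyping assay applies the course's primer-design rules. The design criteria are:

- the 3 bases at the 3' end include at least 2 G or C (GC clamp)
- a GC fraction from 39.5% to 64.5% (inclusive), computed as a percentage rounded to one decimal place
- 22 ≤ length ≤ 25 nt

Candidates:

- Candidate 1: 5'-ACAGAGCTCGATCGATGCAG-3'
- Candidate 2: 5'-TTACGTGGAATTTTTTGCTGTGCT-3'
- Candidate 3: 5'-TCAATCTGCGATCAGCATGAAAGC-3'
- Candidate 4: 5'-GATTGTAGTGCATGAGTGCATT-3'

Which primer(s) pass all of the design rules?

Candidate 1 (20 nt, A=6 T=3 G=6 C=5): 3' end CAG has 2 G/C ✓; GC 11/20 = 55.0% ✓; length 20, outside 22–25 ✗ — fails.
Candidate 2 (24 nt, A=3 T=12 G=6 C=3): 3' end GCT has 2 G/C ✓; GC 9/24 = 37.5%, outside 39.5–64.5% ✗; length 24 ✓ — fails.
Candidate 3 (24 nt, A=8 T=5 G=5 C=6): 3' end AGC has 2 G/C ✓; GC 11/24 = 45.8% ✓; length 24 ✓ — passes.
Candidate 4 (22 nt, A=5 T=8 G=7 C=2): 3' end ATT has 0 G/C, need ≥2 ✗; GC 9/22 = 40.9% ✓; length 22 ✓ — fails.

Candidate 3 only.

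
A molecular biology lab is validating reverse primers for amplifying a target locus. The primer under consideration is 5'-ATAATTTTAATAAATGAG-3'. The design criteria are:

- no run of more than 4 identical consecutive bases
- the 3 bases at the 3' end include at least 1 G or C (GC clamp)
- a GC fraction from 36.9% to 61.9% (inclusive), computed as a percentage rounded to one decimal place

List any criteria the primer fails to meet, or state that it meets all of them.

Base counts: A=9, T=7, G=2, C=0 (length 18).
homopolymer run: longest run = 4 ✓
GC clamp: 3' end GAG has 2 G/C ✓
GC content: GC 2/18 = 11.1%, outside 36.9–61.9% ✗

Fails: GC content.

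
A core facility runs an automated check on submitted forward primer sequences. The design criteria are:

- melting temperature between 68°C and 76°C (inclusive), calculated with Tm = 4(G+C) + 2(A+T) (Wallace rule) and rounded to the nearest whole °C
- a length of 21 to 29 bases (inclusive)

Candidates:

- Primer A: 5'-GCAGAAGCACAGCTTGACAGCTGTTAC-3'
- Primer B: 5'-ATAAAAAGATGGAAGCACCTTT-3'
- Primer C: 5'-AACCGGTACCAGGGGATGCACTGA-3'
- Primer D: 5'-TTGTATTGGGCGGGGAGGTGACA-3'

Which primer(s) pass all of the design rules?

Primer C and Primer D.

Primer A (27 nt, A=8 T=5 G=7 C=7): Tm = 2·13 + 4·14 = 82°C, outside 68–76°C ✗; length 27 ✓ — fails.
Primer B (22 nt, A=10 T=5 G=4 C=3): Tm = 2·15 + 4·7 = 58°C, outside 68–76°C ✗; length 22 ✓ — fails.
Primer C (24 nt, A=7 T=3 G=8 C=6): Tm = 2·10 + 4·14 = 76°C ✓; length 24 ✓ — passes.
Primer D (23 nt, A=4 T=6 G=11 C=2): Tm = 2·10 + 4·13 = 72°C ✓; length 23 ✓ — passes.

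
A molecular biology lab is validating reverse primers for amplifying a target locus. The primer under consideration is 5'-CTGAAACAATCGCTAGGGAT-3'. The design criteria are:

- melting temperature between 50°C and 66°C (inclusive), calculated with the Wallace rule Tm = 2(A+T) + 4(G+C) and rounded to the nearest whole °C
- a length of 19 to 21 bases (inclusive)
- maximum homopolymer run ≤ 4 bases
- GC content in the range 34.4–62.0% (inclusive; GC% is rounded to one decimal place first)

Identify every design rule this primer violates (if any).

Meets all criteria.

Base counts: A=7, T=4, G=5, C=4 (length 20).
Tm: Tm = 2·11 + 4·9 = 58°C ✓
length: length 20 ✓
homopolymer run: longest run = 3 ✓
GC content: GC 9/20 = 45.0% ✓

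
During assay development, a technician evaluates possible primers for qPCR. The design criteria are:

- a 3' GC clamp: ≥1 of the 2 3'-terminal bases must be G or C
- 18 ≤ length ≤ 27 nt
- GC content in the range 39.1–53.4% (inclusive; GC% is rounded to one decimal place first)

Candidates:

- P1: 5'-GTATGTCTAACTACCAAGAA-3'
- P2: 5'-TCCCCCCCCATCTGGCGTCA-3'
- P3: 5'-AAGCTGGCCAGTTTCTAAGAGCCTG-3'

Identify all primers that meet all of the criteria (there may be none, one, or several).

P1 (20 nt, A=8 T=5 G=3 C=4): 3' end AA has 0 G/C, need ≥1 ✗; length 20 ✓; GC 7/20 = 35.0%, outside 39.1–53.4% ✗ — fails.
P2 (20 nt, A=2 T=4 G=3 C=11): 3' end CA has 1 G/C ✓; length 20 ✓; GC 14/20 = 70.0%, outside 39.1–53.4% ✗ — fails.
P3 (25 nt, A=6 T=6 G=7 C=6): 3' end TG has 1 G/C ✓; length 25 ✓; GC 13/25 = 52.0% ✓ — passes.

P3 only.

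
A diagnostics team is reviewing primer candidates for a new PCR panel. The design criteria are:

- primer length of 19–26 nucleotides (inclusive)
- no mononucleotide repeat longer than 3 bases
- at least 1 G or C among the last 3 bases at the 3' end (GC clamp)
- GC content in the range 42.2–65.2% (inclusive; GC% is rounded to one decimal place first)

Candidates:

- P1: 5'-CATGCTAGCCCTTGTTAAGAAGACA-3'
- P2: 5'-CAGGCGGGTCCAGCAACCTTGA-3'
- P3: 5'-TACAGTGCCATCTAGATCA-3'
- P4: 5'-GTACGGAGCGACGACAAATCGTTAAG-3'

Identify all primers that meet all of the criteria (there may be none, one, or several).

P1, P2 and P4.

P1 (25 nt, A=8 T=6 G=5 C=6): length 25 ✓; longest run = 3 ✓; 3' end ACA has 1 G/C ✓; GC 11/25 = 44.0% ✓ — passes.
P2 (22 nt, A=5 T=3 G=7 C=7): length 22 ✓; longest run = 3 ✓; 3' end TGA has 1 G/C ✓; GC 14/22 = 63.6% ✓ — passes.
P3 (19 nt, A=6 T=5 G=3 C=5): length 19 ✓; longest run = 2 ✓; 3' end TCA has 1 G/C ✓; GC 8/19 = 42.1%, outside 42.2–65.2% ✗ — fails.
P4 (26 nt, A=9 T=4 G=8 C=5): length 26 ✓; longest run = 3 ✓; 3' end AAG has 1 G/C ✓; GC 13/26 = 50.0% ✓ — passes.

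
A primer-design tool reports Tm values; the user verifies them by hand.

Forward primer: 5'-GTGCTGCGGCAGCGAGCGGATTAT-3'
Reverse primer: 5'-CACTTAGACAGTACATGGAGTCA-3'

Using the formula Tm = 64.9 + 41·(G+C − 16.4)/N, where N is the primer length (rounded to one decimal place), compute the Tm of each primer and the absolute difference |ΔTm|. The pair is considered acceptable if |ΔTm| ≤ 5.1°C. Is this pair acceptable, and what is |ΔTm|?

|ΔTm| = 9.0°C; the pair is not acceptable.

Forward: G+C = 15, N = 24 → Tm = 64.9 + 41·(15 − 16.4)/24 = 62.5°C.
Reverse: G+C = 10, N = 23 → Tm = 64.9 + 41·(10 − 16.4)/23 = 53.5°C.
|ΔTm| = |62.5 − 53.5| = 9.0°C, > 5.1°C.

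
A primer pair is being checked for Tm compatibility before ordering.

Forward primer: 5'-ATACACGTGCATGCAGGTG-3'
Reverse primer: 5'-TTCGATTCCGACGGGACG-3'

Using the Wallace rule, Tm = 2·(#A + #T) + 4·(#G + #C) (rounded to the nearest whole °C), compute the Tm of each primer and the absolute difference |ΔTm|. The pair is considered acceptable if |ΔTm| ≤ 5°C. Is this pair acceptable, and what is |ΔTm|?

Forward: A=5 T=4 G=6 C=4 → Tm = 2·9 + 4·10 = 58°C.
Reverse: A=3 T=4 G=6 C=5 → Tm = 2·7 + 4·11 = 58°C.
|ΔTm| = |58 − 58| = 0°C, ≤ 5°C.

|ΔTm| = 0°C; the pair is acceptable.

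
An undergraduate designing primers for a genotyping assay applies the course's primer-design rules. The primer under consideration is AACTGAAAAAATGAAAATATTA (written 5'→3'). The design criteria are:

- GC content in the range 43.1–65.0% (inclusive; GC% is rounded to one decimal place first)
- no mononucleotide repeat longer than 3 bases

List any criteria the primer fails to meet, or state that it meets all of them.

Fails: GC content, homopolymer run.

Base counts: A=14, T=5, G=2, C=1 (length 22).
GC content: GC 3/22 = 13.6%, outside 43.1–65.0% ✗
homopolymer run: longest run = 6, exceeds 3 ✗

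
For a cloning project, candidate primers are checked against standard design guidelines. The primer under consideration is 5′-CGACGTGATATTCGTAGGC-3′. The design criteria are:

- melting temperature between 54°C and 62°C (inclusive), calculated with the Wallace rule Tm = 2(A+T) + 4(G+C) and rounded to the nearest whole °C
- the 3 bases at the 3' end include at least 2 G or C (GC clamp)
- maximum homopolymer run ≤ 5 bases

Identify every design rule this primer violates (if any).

Meets all criteria.

Base counts: A=4, T=5, G=6, C=4 (length 19).
Tm: Tm = 2·9 + 4·10 = 58°C ✓
GC clamp: 3' end GGC has 3 G/C ✓
homopolymer run: longest run = 2 ✓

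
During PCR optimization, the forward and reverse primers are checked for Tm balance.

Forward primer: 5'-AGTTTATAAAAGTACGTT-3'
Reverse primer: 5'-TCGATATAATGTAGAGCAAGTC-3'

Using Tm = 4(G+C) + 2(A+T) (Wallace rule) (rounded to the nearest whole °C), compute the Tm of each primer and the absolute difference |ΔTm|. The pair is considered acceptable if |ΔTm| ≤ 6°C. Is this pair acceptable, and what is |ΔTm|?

|ΔTm| = 16°C; the pair is not acceptable.

Forward: A=7 T=7 G=3 C=1 → Tm = 2·14 + 4·4 = 44°C.
Reverse: A=8 T=6 G=5 C=3 → Tm = 2·14 + 4·8 = 60°C.
|ΔTm| = |44 − 60| = 16°C, > 6°C.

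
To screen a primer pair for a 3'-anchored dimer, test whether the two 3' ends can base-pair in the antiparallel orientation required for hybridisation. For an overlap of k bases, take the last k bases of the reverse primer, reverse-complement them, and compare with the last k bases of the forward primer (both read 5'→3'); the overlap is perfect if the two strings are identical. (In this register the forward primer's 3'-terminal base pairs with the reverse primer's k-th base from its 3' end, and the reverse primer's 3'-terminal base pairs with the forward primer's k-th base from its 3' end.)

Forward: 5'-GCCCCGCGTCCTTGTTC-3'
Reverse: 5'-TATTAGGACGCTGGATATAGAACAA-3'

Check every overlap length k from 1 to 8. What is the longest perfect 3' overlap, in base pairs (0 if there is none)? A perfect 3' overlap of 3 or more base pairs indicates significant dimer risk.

Last 8 bases (5'→3') — forward …CCTTGTTC, reverse …TAGAACAA.
Reverse complement of the reverse primer's last 8 bases: TTGTTCTA; its first k bases are the reverse complement of the reverse primer's last k bases, so a perfect k-base overlap needs the forward primer's last k bases to equal them.
Comparing (forward last k vs required): k=1: C vs T ✗; k=2: TC vs TT ✗; k=3: TTC vs TTG ✗; k=4: GTTC vs TTGT ✗; k=5: TGTTC vs TTGTT ✗; k=6: TTGTTC vs TTGTTC ✓; k=7: CTTGTTC vs TTGTTCT ✗; k=8: CCTTGTTC vs TTGTTCTA ✗.
Only k = 6 is perfect, so the longest perfect 3' overlap is 6.

Longest perfect overlap: 6 complementary base pairs; significant dimer risk (threshold 3).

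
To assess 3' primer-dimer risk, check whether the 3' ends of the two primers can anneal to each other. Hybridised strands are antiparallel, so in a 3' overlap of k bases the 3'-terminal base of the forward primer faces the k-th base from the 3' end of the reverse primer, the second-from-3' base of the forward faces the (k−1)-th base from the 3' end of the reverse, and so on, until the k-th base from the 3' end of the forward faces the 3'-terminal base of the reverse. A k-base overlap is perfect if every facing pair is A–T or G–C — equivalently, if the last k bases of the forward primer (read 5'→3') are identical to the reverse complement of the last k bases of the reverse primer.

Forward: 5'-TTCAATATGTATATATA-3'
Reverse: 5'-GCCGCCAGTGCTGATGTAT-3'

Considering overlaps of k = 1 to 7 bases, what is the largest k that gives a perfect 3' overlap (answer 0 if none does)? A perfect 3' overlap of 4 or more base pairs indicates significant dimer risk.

Longest perfect overlap: 3 complementary base pairs; below the dimer-risk threshold (threshold 4).

Last 7 bases (5'→3') — forward …ATATATA, reverse …GATGTAT.
Reverse complement of the reverse primer's last 7 bases: ATACATC; its first k bases are the reverse complement of the reverse primer's last k bases, so a perfect k-base overlap needs the forward primer's last k bases to equal them.
Comparing (forward last k vs required): k=1: A vs A ✓; k=2: TA vs AT ✗; k=3: ATA vs ATA ✓; k=4: TATA vs ATAC ✗; k=5: ATATA vs ATACA ✗; k=6: TATATA vs ATACAT ✗; k=7: ATATATA vs ATACATC ✗.
Perfect overlaps at k = 1, 3; the largest is 3.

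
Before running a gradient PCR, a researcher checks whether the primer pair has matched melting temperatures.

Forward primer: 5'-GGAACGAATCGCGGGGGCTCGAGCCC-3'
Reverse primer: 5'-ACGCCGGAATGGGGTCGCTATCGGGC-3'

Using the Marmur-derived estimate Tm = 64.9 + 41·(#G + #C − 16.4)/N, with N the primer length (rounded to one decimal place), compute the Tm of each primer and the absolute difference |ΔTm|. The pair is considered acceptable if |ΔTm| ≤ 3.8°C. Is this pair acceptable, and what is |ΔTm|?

|ΔTm| = 1.6°C; the pair is acceptable.

Forward: G+C = 19, N = 26 → Tm = 64.9 + 41·(19 − 16.4)/26 = 69.0°C.
Reverse: G+C = 18, N = 26 → Tm = 64.9 + 41·(18 − 16.4)/26 = 67.4°C.
|ΔTm| = |69.0 − 67.4| = 1.6°C, ≤ 3.8°C.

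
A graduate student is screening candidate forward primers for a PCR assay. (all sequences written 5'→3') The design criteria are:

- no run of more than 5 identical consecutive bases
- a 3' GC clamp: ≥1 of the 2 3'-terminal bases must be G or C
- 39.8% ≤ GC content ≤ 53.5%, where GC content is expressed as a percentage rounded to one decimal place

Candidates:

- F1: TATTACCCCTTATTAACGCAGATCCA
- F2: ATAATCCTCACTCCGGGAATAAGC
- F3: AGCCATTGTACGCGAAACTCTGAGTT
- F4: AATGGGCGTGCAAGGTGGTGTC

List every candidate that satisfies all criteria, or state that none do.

F2 only.

F1 (26 nt, A=8 T=8 G=2 C=8): longest run = 4 ✓; 3' end CA has 1 G/C ✓; GC 10/26 = 38.5%, outside 39.8–53.5% ✗ — fails.
F2 (24 nt, A=8 T=5 G=4 C=7): longest run = 3 ✓; 3' end GC has 2 G/C ✓; GC 11/24 = 45.8% ✓ — passes.
F3 (26 nt, A=7 T=7 G=6 C=6): longest run = 3 ✓; 3' end TT has 0 G/C, need ≥1 ✗; GC 12/26 = 46.2% ✓ — fails.
F4 (22 nt, A=4 T=5 G=10 C=3): longest run = 3 ✓; 3' end TC has 1 G/C ✓; GC 13/22 = 59.1%, outside 39.8–53.5% ✗ — fails.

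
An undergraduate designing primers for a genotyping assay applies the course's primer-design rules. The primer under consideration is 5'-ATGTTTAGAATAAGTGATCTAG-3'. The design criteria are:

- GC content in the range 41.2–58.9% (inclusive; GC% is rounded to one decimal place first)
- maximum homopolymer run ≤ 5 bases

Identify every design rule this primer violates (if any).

Fails: GC content.

Base counts: A=8, T=8, G=5, C=1 (length 22).
GC content: GC 6/22 = 27.3%, outside 41.2–58.9% ✗
homopolymer run: longest run = 3 ✓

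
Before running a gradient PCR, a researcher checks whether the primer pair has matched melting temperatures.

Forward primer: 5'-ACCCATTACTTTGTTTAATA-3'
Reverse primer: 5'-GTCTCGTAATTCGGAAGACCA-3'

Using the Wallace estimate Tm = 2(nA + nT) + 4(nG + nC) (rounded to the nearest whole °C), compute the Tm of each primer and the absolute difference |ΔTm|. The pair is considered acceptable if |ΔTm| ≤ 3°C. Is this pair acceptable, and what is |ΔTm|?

|ΔTm| = 12°C; the pair is not acceptable.

Forward: A=6 T=9 G=1 C=4 → Tm = 2·15 + 4·5 = 50°C.
Reverse: A=6 T=5 G=5 C=5 → Tm = 2·11 + 4·10 = 62°C.
|ΔTm| = |50 − 62| = 12°C, > 3°C.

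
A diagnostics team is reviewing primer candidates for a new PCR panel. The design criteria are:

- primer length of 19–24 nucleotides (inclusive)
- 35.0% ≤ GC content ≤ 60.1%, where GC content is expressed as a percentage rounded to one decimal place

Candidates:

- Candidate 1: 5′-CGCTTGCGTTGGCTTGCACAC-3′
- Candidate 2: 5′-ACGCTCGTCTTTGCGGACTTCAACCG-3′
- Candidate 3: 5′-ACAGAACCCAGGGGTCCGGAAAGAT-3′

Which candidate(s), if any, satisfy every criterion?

Candidate 1 (21 nt, A=2 T=6 G=6 C=7): length 21 ✓; GC 13/21 = 61.9%, outside 35.0–60.1% ✗ — fails.
Candidate 2 (26 nt, A=4 T=7 G=6 C=9): length 26, outside 19–24 ✗; GC 15/26 = 57.7% ✓ — fails.
Candidate 3 (25 nt, A=9 T=2 G=8 C=6): length 25, outside 19–24 ✗; GC 14/25 = 56.0% ✓ — fails.

None of the candidates satisfy all criteria.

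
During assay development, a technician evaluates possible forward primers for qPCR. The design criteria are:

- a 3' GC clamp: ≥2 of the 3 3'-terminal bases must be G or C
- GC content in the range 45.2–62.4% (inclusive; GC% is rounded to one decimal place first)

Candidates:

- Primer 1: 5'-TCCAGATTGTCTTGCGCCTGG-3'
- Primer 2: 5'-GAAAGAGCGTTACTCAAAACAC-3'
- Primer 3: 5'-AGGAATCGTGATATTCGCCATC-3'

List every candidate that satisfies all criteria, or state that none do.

Primer 1 (21 nt, A=2 T=7 G=6 C=6): 3' end TGG has 2 G/C ✓; GC 12/21 = 57.1% ✓ — passes.
Primer 2 (22 nt, A=10 T=3 G=4 C=5): 3' end CAC has 2 G/C ✓; GC 9/22 = 40.9%, outside 45.2–62.4% ✗ — fails.
Primer 3 (22 nt, A=6 T=6 G=5 C=5): 3' end ATC has 1 G/C, need ≥2 ✗; GC 10/22 = 45.5% ✓ — fails.

Primer 1 only.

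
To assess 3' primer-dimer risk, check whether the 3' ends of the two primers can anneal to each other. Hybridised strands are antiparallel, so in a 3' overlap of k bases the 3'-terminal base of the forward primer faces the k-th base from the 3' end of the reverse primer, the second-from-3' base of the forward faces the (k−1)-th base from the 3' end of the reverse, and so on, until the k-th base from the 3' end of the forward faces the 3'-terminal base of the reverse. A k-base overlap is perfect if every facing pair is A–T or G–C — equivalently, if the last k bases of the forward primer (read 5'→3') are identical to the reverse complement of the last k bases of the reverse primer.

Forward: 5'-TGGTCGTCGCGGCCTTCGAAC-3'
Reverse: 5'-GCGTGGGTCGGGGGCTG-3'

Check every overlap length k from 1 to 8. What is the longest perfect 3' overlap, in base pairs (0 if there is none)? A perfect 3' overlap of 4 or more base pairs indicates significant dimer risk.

Longest perfect overlap: 1 complementary base pair; below the dimer-risk threshold (threshold 4).

Last 8 bases (5'→3') — forward …CTTCGAAC, reverse …GGGGGCTG.
Reverse complement of the reverse primer's last 8 bases: CAGCCCCC; its first k bases are the reverse complement of the reverse primer's last k bases, so a perfect k-base overlap needs the forward primer's last k bases to equal them.
Comparing (forward last k vs required): k=1: C vs C ✓; k=2: AC vs CA ✗; k=3: AAC vs CAG ✗; k=4: GAAC vs CAGC ✗; k=5: CGAAC vs CAGCC ✗; k=6: TCGAAC vs CAGCCC ✗; k=7: TTCGAAC vs CAGCCCC ✗; k=8: CTTCGAAC vs CAGCCCCC ✗.
Only k = 1 is perfect, so the longest perfect 3' overlap is 1.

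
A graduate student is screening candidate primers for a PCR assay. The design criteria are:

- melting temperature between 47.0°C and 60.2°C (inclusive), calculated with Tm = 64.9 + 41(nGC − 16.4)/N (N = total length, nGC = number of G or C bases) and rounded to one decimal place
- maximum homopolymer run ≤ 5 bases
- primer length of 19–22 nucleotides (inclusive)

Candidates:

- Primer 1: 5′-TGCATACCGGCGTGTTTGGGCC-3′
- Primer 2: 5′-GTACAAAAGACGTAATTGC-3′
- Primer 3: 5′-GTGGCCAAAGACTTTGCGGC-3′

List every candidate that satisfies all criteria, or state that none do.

Primer 3 only.

Primer 1 (22 nt, A=2 T=6 G=8 C=6): Tm = 64.9 + 41·(14 − 16.4)/22 = 60.4°C, outside 47.0–60.2°C ✗; longest run = 3 ✓; length 22 ✓ — fails.
Primer 2 (19 nt, A=8 T=4 G=4 C=3): Tm = 64.9 + 41·(7 − 16.4)/19 = 44.6°C, outside 47.0–60.2°C ✗; longest run = 4 ✓; length 19 ✓ — fails.
Primer 3 (20 nt, A=4 T=4 G=7 C=5): Tm = 64.9 + 41·(12 − 16.4)/20 = 55.9°C ✓; longest run = 3 ✓; length 20 ✓ — passes.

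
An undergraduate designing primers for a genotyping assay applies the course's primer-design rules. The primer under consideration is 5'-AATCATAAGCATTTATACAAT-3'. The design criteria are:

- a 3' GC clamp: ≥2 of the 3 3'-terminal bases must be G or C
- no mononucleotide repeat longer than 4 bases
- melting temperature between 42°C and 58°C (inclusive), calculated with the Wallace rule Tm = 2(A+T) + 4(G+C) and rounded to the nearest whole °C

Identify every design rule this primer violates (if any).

Base counts: A=10, T=7, G=1, C=3 (length 21).
GC clamp: 3' end AAT has 0 G/C, need ≥2 ✗
homopolymer run: longest run = 3 ✓
Tm: Tm = 2·17 + 4·4 = 50°C ✓

Fails: GC clamp.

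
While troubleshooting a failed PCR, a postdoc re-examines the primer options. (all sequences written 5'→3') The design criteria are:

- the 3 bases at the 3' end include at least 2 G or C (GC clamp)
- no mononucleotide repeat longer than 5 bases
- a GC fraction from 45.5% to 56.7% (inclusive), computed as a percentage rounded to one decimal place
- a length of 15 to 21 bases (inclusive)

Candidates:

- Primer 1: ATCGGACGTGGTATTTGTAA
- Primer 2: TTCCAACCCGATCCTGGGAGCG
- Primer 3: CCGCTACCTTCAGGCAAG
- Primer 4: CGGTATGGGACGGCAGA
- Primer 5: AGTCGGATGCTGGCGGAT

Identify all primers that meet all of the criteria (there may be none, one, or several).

None of the candidates satisfy all criteria.

Primer 1 (20 nt, A=5 T=7 G=6 C=2): 3' end TAA has 0 G/C, need ≥2 ✗; longest run = 3 ✓; GC 8/20 = 40.0%, outside 45.5–56.7% ✗; length 20 ✓ — fails.
Primer 2 (22 nt, A=4 T=4 G=6 C=8): 3' end GCG has 3 G/C ✓; longest run = 3 ✓; GC 14/22 = 63.6%, outside 45.5–56.7% ✗; length 22, outside 15–21 ✗ — fails.
Primer 3 (18 nt, A=4 T=3 G=4 C=7): 3' end AAG has 1 G/C, need ≥2 ✗; longest run = 2 ✓; GC 11/18 = 61.1%, outside 45.5–56.7% ✗; length 18 ✓ — fails.
Primer 4 (17 nt, A=4 T=2 G=8 C=3): 3' end AGA has 1 G/C, need ≥2 ✗; longest run = 3 ✓; GC 11/17 = 64.7%, outside 45.5–56.7% ✗; length 17 ✓ — fails.
Primer 5 (18 nt, A=3 T=4 G=8 C=3): 3' end GAT has 1 G/C, need ≥2 ✗; longest run = 2 ✓; GC 11/18 = 61.1%, outside 45.5–56.7% ✗; length 18 ✓ — fails.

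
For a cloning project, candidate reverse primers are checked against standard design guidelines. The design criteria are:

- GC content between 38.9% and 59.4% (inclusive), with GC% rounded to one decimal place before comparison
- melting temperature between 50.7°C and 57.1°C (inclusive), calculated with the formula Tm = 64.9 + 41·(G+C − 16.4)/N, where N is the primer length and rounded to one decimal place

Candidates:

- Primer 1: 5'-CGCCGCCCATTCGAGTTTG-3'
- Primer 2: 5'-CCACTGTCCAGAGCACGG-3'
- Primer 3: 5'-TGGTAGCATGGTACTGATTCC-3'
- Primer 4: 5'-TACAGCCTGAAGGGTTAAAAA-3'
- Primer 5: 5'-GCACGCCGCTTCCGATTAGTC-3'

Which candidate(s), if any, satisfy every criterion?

Primer 1 (19 nt, A=2 T=5 G=5 C=7): GC 12/19 = 63.2%, outside 38.9–59.4% ✗; Tm = 64.9 + 41·(12 − 16.4)/19 = 55.4°C ✓ — fails.
Primer 2 (18 nt, A=4 T=2 G=5 C=7): GC 12/18 = 66.7%, outside 38.9–59.4% ✗; Tm = 64.9 + 41·(12 − 16.4)/18 = 54.9°C ✓ — fails.
Primer 3 (21 nt, A=4 T=7 G=6 C=4): GC 10/21 = 47.6% ✓; Tm = 64.9 + 41·(10 − 16.4)/21 = 52.4°C ✓ — passes.
Primer 4 (21 nt, A=9 T=4 G=5 C=3): GC 8/21 = 38.1%, outside 38.9–59.4% ✗; Tm = 64.9 + 41·(8 − 16.4)/21 = 48.5°C, outside 50.7–57.1°C ✗ — fails.
Primer 5 (21 nt, A=3 T=5 G=5 C=8): GC 13/21 = 61.9%, outside 38.9–59.4% ✗; Tm = 64.9 + 41·(13 − 16.4)/21 = 58.3°C, outside 50.7–57.1°C ✗ — fails.

Primer 3 only.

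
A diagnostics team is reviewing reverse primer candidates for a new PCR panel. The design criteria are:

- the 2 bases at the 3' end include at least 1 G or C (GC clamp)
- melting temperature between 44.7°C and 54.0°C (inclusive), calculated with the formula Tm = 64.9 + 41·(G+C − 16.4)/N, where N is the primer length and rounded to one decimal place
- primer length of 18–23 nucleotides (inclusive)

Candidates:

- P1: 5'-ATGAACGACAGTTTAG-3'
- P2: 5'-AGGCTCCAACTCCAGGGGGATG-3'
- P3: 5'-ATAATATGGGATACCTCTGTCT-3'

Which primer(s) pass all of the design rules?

P1 (16 nt, A=6 T=4 G=4 C=2): 3' end AG has 1 G/C ✓; Tm = 64.9 + 41·(6 − 16.4)/16 = 38.3°C, outside 44.7–54.0°C ✗; length 16, outside 18–23 ✗ — fails.
P2 (22 nt, A=5 T=3 G=8 C=6): 3' end TG has 1 G/C ✓; Tm = 64.9 + 41·(14 − 16.4)/22 = 60.4°C, outside 44.7–54.0°C ✗; length 22 ✓ — fails.
P3 (22 nt, A=6 T=8 G=4 C=4): 3' end CT has 1 G/C ✓; Tm = 64.9 + 41·(8 − 16.4)/22 = 49.2°C ✓; length 22 ✓ — passes.

P3 only.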